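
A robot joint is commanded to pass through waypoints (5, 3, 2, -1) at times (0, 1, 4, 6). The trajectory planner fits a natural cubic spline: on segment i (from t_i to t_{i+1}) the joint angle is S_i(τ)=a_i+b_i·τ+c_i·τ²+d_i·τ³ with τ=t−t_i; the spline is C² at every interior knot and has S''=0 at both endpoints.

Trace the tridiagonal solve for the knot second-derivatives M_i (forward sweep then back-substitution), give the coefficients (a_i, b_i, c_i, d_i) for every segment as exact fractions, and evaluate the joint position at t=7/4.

  seg 0: a=5 b=-973/426 c=0 d=121/426
  seg 1: a=3 b=-305/213 c=121/142 d=-23/142
  seg 2: a=2 b=-295/426 c=-43/71 d=43/426
S(7/4) = 21239/9088

Δ: Δ0=-2, Δ1=-1/3, Δ2=-3/2
row 1: diag=8, rhs=10; c'=3/8, d'=5/4
row 2: denom=10−3·3/8=71/8; d'=(-7−3·5/4)/(71/8)=-86/71
back: M2=-86/71
back: M1=5/4−3/8·-86/71=121/71
M: M0=0, M1=121/71, M2=-86/71, M3=0
seg 0: a=5, c=M0/2=0, d=(M1−M0)/(6·1)=121/426, b=Δ0−h0·(2M0+M1)/6=-973/426
seg 1: a=3, c=M1/2=121/142, d=(M2−M1)/(6·3)=-23/142, b=Δ1−h1·(2M1+M2)/6=-305/213
seg 2: a=2, c=M2/2=-43/71, d=(M3−M2)/(6·2)=43/426, b=Δ2−h2·(2M2+M3)/6=-295/426
t_q=7/4 → seg 1, τ=3/4; S=3+-305/213·τ+121/142·τ²+-23/142·τ³=21239/9088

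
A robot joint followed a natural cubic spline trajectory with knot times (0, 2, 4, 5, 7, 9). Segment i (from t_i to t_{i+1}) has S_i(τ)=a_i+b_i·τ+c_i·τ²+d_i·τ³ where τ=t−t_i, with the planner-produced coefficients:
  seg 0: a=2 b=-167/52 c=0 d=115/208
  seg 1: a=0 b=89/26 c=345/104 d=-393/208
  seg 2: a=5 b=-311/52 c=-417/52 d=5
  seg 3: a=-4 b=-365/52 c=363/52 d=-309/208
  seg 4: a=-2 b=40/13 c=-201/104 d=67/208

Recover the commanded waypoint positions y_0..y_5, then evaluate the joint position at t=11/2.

y_0=2 y_1=0 y_2=5 y_3=-4 y_4=-2 y_5=-1
S(11/2) = -9901/1664

y_0 = S_0(0) = a_0 = 2
y_1 = S_1(0) = a_1 = 0
y_2 = S_2(0) = a_2 = 5
y_3 = S_3(0) = a_3 = -4
y_4 = S_4(0) = a_4 = -2
y_5 = S_4(2) = -1
t_q=11/2 is in segment 3 (τ=1/2); S_3(τ)=-9901/1664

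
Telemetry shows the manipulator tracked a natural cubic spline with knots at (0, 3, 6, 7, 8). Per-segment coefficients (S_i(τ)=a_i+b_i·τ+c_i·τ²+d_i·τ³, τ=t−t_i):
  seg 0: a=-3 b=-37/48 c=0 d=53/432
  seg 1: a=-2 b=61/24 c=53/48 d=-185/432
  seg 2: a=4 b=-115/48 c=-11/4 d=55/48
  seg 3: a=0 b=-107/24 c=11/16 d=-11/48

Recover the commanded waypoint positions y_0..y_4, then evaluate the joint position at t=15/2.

y_0=-3 y_1=-2 y_2=4 y_3=0 y_4=-4
S(15/2) = -267/128

y_0 = S_0(0) = a_0 = -3
y_1 = S_1(0) = a_1 = -2
y_2 = S_2(0) = a_2 = 4
y_3 = S_3(0) = a_3 = 0
y_4 = S_3(1) = -4
t_q=15/2 is in segment 3 (τ=1/2); S_3(τ)=-267/128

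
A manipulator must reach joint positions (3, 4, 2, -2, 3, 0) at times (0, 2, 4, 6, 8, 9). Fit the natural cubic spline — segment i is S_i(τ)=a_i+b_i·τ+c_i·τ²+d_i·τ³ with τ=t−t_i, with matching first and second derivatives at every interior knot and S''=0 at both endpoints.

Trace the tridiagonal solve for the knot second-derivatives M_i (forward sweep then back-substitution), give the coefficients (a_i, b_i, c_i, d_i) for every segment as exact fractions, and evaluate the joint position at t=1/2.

  seg 0: a=3 b=12/17 c=0 d=-7/136
  seg 1: a=4 b=3/34 c=-21/68 d=-2/17
  seg 2: a=2 b=-87/34 c=-69/68 d=11/17
  seg 3: a=-2 b=39/34 c=195/68 d=-149/136
  seg 4: a=3 b=-9/17 c=-63/17 d=21/17
S(1/2) = 3641/1088

Δ: Δ0=1/2, Δ1=-1, Δ2=-2, Δ3=5/2, Δ4=-3
row 1: diag=8, rhs=-9; c'=1/4, d'=-9/8
row 2: denom=8−2·1/4=15/2; d'=(-6−2·-9/8)/(15/2)=-1/2
row 3: denom=8−2·4/15=112/15; d'=(27−2·-1/2)/(112/15)=15/4
row 4: denom=6−2·15/56=153/28; d'=(-33−2·15/4)/(153/28)=-126/17
back: M4=-126/17
back: M3=15/4−15/56·-126/17=195/34
back: M2=-1/2−4/15·195/34=-69/34
back: M1=-9/8−1/4·-69/34=-21/34
M: M0=0, M1=-21/34, M2=-69/34, M3=195/34, M4=-126/17, M5=0
seg 0: a=3, c=M0/2=0, d=(M1−M0)/(6·2)=-7/136, b=Δ0−h0·(2M0+M1)/6=12/17
seg 1: a=4, c=M1/2=-21/68, d=(M2−M1)/(6·2)=-2/17, b=Δ1−h1·(2M1+M2)/6=3/34
seg 2: a=2, c=M2/2=-69/68, d=(M3−M2)/(6·2)=11/17, b=Δ2−h2·(2M2+M3)/6=-87/34
seg 3: a=-2, c=M3/2=195/68, d=(M4−M3)/(6·2)=-149/136, b=Δ3−h3·(2M3+M4)/6=39/34
seg 4: a=3, c=M4/2=-63/17, d=(M5−M4)/(6·1)=21/17, b=Δ4−h4·(2M4+M5)/6=-9/17
t_q=1/2 → seg 0, τ=1/2; S=3+12/17·τ+0·τ²+-7/136·τ³=3641/1088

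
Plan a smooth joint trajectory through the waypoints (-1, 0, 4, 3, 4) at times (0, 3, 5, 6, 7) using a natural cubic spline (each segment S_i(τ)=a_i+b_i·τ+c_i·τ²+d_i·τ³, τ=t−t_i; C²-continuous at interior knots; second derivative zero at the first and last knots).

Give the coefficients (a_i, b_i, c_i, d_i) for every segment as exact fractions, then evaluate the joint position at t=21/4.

  seg 0: a=-1 b=-383/642 c=0 d=199/1926
  seg 1: a=0 b=704/321 c=199/214 d=-659/1284
  seg 2: a=4 b=-79/321 c=-230/107 d=448/321
  seg 3: a=3 b=-115/321 c=218/107 d=-218/321
S(21/4) = 3275/856

Δ: Δ0=1/3, Δ1=2, Δ2=-1, Δ3=1
row 1: diag=10, rhs=10; c'=1/5, d'=1
row 2: denom=6−2·1/5=28/5; d'=(-18−2·1)/(28/5)=-25/7
row 3: denom=4−1·5/28=107/28; d'=(12−1·-25/7)/(107/28)=436/107
back: M3=436/107
back: M2=-25/7−5/28·436/107=-460/107
back: M1=1−1/5·-460/107=199/107
M: M0=0, M1=199/107, M2=-460/107, M3=436/107, M4=0
seg 0: a=-1, c=M0/2=0, d=(M1−M0)/(6·3)=199/1926, b=Δ0−h0·(2M0+M1)/6=-383/642
seg 1: a=0, c=M1/2=199/214, d=(M2−M1)/(6·2)=-659/1284, b=Δ1−h1·(2M1+M2)/6=704/321
seg 2: a=4, c=M2/2=-230/107, d=(M3−M2)/(6·1)=448/321, b=Δ2−h2·(2M2+M3)/6=-79/321
seg 3: a=3, c=M3/2=218/107, d=(M4−M3)/(6·1)=-218/321, b=Δ3−h3·(2M3+M4)/6=-115/321
t_q=21/4 → seg 2, τ=1/4; S=4+-79/321·τ+-230/107·τ²+448/321·τ³=3275/856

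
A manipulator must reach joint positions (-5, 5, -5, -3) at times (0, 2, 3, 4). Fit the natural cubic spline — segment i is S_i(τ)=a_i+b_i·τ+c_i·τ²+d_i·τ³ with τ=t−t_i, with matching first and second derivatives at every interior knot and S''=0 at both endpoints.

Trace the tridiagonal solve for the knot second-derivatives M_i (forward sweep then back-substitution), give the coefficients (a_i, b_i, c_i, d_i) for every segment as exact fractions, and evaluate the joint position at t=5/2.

Δ: Δ0=5, Δ1=-10, Δ2=2
row 1: diag=6, rhs=-90; c'=1/6, d'=-15
row 2: denom=4−1·1/6=23/6; d'=(72−1·-15)/(23/6)=522/23
back: M2=522/23
back: M1=-15−1/6·522/23=-432/23
M: M0=0, M1=-432/23, M2=522/23, M3=0
seg 0: a=-5, c=M0/2=0, d=(M1−M0)/(6·2)=-36/23, b=Δ0−h0·(2M0+M1)/6=259/23
seg 1: a=5, c=M1/2=-216/23, d=(M2−M1)/(6·1)=159/23, b=Δ1−h1·(2M1+M2)/6=-173/23
seg 2: a=-5, c=M2/2=261/23, d=(M3−M2)/(6·1)=-87/23, b=Δ2−h2·(2M2+M3)/6=-128/23
t_q=5/2 → seg 1, τ=1/2; S=5+-173/23·τ+-216/23·τ²+159/23·τ³=-45/184

  seg 0: a=-5 b=259/23 c=0 d=-36/23
  seg 1: a=5 b=-173/23 c=-216/23 d=159/23
  seg 2: a=-5 b=-128/23 c=261/23 d=-87/23
S(5/2) = -45/184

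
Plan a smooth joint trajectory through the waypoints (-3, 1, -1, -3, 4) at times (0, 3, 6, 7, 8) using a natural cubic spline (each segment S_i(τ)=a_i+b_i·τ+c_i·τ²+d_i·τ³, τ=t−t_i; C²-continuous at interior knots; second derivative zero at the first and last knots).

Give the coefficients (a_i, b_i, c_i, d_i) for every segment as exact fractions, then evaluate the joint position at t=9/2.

  seg 0: a=-3 b=505/336 c=0 d=-19/1008
  seg 1: a=1 b=167/168 c=-19/112 d=-43/336
  seg 2: a=-1 b=-167/48 c=-37/28 d=941/336
  seg 3: a=-3 b=383/168 c=793/112 d=-793/336
S(9/2) = 1503/896

Δ: Δ0=4/3, Δ1=-2/3, Δ2=-2, Δ3=7
row 1: diag=12, rhs=-12; c'=1/4, d'=-1
row 2: denom=8−3·1/4=29/4; d'=(-8−3·-1)/(29/4)=-20/29
row 3: denom=4−1·4/29=112/29; d'=(54−1·-20/29)/(112/29)=793/56
back: M3=793/56
back: M2=-20/29−4/29·793/56=-37/14
back: M1=-1−1/4·-37/14=-19/56
M: M0=0, M1=-19/56, M2=-37/14, M3=793/56, M4=0
seg 0: a=-3, c=M0/2=0, d=(M1−M0)/(6·3)=-19/1008, b=Δ0−h0·(2M0+M1)/6=505/336
seg 1: a=1, c=M1/2=-19/112, d=(M2−M1)/(6·3)=-43/336, b=Δ1−h1·(2M1+M2)/6=167/168
seg 2: a=-1, c=M2/2=-37/28, d=(M3−M2)/(6·1)=941/336, b=Δ2−h2·(2M2+M3)/6=-167/48
seg 3: a=-3, c=M3/2=793/112, d=(M4−M3)/(6·1)=-793/336, b=Δ3−h3·(2M3+M4)/6=383/168
t_q=9/2 → seg 1, τ=3/2; S=1+167/168·τ+-19/112·τ²+-43/336·τ³=1503/896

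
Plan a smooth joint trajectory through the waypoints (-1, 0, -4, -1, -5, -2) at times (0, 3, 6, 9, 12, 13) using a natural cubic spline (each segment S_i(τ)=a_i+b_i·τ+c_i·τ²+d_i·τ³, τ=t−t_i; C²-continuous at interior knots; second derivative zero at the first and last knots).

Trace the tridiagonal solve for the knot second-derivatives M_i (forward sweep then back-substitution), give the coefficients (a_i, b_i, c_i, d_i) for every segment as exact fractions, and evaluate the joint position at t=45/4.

  seg 0: a=-1 b=1241/1209 c=0 d=-838/10881
  seg 1: a=0 b=-1273/1209 c=-838/1209 d=725/3627
  seg 2: a=-4 b=224/1209 c=1337/1209 d=-3026/10881
  seg 3: a=-1 b=-64/93 c=-563/403 d=1429/3627
  seg 4: a=-5 b=1895/1209 c=866/403 d=-866/1209
S(45/4) = -132391/25792

Δ: Δ0=1/3, Δ1=-4/3, Δ2=1, Δ3=-4/3, Δ4=3
row 1: diag=12, rhs=-10; c'=1/4, d'=-5/6
row 2: denom=12−3·1/4=45/4; d'=(14−3·-5/6)/(45/4)=22/15
row 3: denom=12−3·4/15=56/5; d'=(-14−3·22/15)/(56/5)=-23/14
row 4: denom=8−3·15/56=403/56; d'=(26−3·-23/14)/(403/56)=1732/403
back: M4=1732/403
back: M3=-23/14−15/56·1732/403=-1126/403
back: M2=22/15−4/15·-1126/403=2674/1209
back: M1=-5/6−1/4·2674/1209=-1676/1209
M: M0=0, M1=-1676/1209, M2=2674/1209, M3=-1126/403, M4=1732/403, M5=0
seg 0: a=-1, c=M0/2=0, d=(M1−M0)/(6·3)=-838/10881, b=Δ0−h0·(2M0+M1)/6=1241/1209
seg 1: a=0, c=M1/2=-838/1209, d=(M2−M1)/(6·3)=725/3627, b=Δ1−h1·(2M1+M2)/6=-1273/1209
seg 2: a=-4, c=M2/2=1337/1209, d=(M3−M2)/(6·3)=-3026/10881, b=Δ2−h2·(2M2+M3)/6=224/1209
seg 3: a=-1, c=M3/2=-563/403, d=(M4−M3)/(6·3)=1429/3627, b=Δ3−h3·(2M3+M4)/6=-64/93
seg 4: a=-5, c=M4/2=866/403, d=(M5−M4)/(6·1)=-866/1209, b=Δ4−h4·(2M4+M5)/6=1895/1209
t_q=45/4 → seg 3, τ=9/4; S=-1+-64/93·τ+-563/403·τ²+1429/3627·τ³=-132391/25792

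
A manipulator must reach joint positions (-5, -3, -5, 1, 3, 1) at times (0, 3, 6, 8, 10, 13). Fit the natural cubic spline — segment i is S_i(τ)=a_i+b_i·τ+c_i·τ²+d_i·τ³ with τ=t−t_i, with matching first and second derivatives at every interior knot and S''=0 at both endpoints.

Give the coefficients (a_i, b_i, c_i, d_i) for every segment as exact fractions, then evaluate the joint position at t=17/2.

  seg 0: a=-5 b=916/663 c=0 d=-158/1989
  seg 1: a=-3 b=-506/663 c=-158/221 d=1486/5967
  seg 2: a=-5 b=1108/663 c=1012/663 d=-381/884
  seg 3: a=1 b=1727/663 c=-1405/1326 d=341/2652
  seg 4: a=3 b=-20/221 c=-191/663 d=191/5967
S(17/2) = 14523/7072

Δ: Δ0=2/3, Δ1=-2/3, Δ2=3, Δ3=1, Δ4=-2/3
row 1: diag=12, rhs=-8; c'=1/4, d'=-2/3
row 2: denom=10−3·1/4=37/4; d'=(22−3·-2/3)/(37/4)=96/37
row 3: denom=8−2·8/37=280/37; d'=(-12−2·96/37)/(280/37)=-159/70
row 4: denom=10−2·37/140=663/70; d'=(-10−2·-159/70)/(663/70)=-382/663
back: M4=-382/663
back: M3=-159/70−37/140·-382/663=-1405/663
back: M2=96/37−8/37·-1405/663=2024/663
back: M1=-2/3−1/4·2024/663=-316/221
M: M0=0, M1=-316/221, M2=2024/663, M3=-1405/663, M4=-382/663, M5=0
seg 0: a=-5, c=M0/2=0, d=(M1−M0)/(6·3)=-158/1989, b=Δ0−h0·(2M0+M1)/6=916/663
seg 1: a=-3, c=M1/2=-158/221, d=(M2−M1)/(6·3)=1486/5967, b=Δ1−h1·(2M1+M2)/6=-506/663
seg 2: a=-5, c=M2/2=1012/663, d=(M3−M2)/(6·2)=-381/884, b=Δ2−h2·(2M2+M3)/6=1108/663
seg 3: a=1, c=M3/2=-1405/1326, d=(M4−M3)/(6·2)=341/2652, b=Δ3−h3·(2M3+M4)/6=1727/663
seg 4: a=3, c=M4/2=-191/663, d=(M5−M4)/(6·3)=191/5967, b=Δ4−h4·(2M4+M5)/6=-20/221
t_q=17/2 → seg 3, τ=1/2; S=1+1727/663·τ+-1405/1326·τ²+341/2652·τ³=14523/7072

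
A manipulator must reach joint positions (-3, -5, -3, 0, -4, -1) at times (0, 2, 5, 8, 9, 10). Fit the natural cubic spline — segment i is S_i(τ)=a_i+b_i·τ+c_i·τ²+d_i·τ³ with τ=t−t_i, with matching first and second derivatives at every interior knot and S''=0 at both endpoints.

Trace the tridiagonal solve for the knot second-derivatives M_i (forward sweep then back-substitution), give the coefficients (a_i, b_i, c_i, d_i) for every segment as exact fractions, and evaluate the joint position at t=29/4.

  seg 0: a=-3 b=-281/237 c=0 d=11/237
  seg 1: a=-5 b=-149/237 c=22/79 d=109/2133
  seg 2: a=-3 b=574/237 c=175/237 d=-862/2133
  seg 3: a=0 b=-962/237 c=-229/79 d=701/237
  seg 4: a=-4 b=-233/237 c=472/79 d=-472/237
S(29/4) = 4005/2528

Δ: Δ0=-1, Δ1=2/3, Δ2=1, Δ3=-4, Δ4=3
row 1: diag=10, rhs=10; c'=3/10, d'=1
row 2: denom=12−3·3/10=111/10; d'=(2−3·1)/(111/10)=-10/111
row 3: denom=8−3·10/37=266/37; d'=(-30−3·-10/111)/(266/37)=-550/133
row 4: denom=4−1·37/266=1027/266; d'=(42−1·-550/133)/(1027/266)=944/79
back: M4=944/79
back: M3=-550/133−37/266·944/79=-458/79
back: M2=-10/111−10/37·-458/79=350/237
back: M1=1−3/10·350/237=44/79
M: M0=0, M1=44/79, M2=350/237, M3=-458/79, M4=944/79, M5=0
seg 0: a=-3, c=M0/2=0, d=(M1−M0)/(6·2)=11/237, b=Δ0−h0·(2M0+M1)/6=-281/237
seg 1: a=-5, c=M1/2=22/79, d=(M2−M1)/(6·3)=109/2133, b=Δ1−h1·(2M1+M2)/6=-149/237
seg 2: a=-3, c=M2/2=175/237, d=(M3−M2)/(6·3)=-862/2133, b=Δ2−h2·(2M2+M3)/6=574/237
seg 3: a=0, c=M3/2=-229/79, d=(M4−M3)/(6·1)=701/237, b=Δ3−h3·(2M3+M4)/6=-962/237
seg 4: a=-4, c=M4/2=472/79, d=(M5−M4)/(6·1)=-472/237, b=Δ4−h4·(2M4+M5)/6=-233/237
t_q=29/4 → seg 2, τ=9/4; S=-3+574/237·τ+175/237·τ²+-862/2133·τ³=4005/2528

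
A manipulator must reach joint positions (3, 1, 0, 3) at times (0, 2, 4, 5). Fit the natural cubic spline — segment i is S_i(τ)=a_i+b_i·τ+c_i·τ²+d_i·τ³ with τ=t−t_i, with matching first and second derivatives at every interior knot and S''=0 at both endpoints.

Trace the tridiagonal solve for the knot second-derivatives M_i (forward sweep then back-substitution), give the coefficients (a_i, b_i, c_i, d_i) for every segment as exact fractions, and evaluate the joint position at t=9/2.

  seg 0: a=3 b=-9/11 c=0 d=-1/22
  seg 1: a=1 b=-15/11 c=-3/11 d=31/88
  seg 2: a=0 b=39/22 c=81/44 d=-27/44
S(9/2) = 447/352

Δ: Δ0=-1, Δ1=-1/2, Δ2=3
row 1: diag=8, rhs=3; c'=1/4, d'=3/8
row 2: denom=6−2·1/4=11/2; d'=(21−2·3/8)/(11/2)=81/22
back: M2=81/22
back: M1=3/8−1/4·81/22=-6/11
M: M0=0, M1=-6/11, M2=81/22, M3=0
seg 0: a=3, c=M0/2=0, d=(M1−M0)/(6·2)=-1/22, b=Δ0−h0·(2M0+M1)/6=-9/11
seg 1: a=1, c=M1/2=-3/11, d=(M2−M1)/(6·2)=31/88, b=Δ1−h1·(2M1+M2)/6=-15/11
seg 2: a=0, c=M2/2=81/44, d=(M3−M2)/(6·1)=-27/44, b=Δ2−h2·(2M2+M3)/6=39/22
t_q=9/2 → seg 2, τ=1/2; S=0+39/22·τ+81/44·τ²+-27/44·τ³=447/352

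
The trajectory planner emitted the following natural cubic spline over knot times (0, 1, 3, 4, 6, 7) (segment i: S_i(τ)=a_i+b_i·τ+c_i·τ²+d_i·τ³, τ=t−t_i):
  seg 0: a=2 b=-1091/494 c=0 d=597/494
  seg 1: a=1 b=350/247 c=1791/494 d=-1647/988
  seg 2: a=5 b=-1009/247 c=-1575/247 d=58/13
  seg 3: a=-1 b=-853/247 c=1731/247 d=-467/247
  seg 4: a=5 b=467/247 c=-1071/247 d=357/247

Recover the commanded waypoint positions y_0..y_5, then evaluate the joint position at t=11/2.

y_0=2 y_1=1 y_2=5 y_3=-1 y_4=5 y_5=4
S(11/2) = 6337/1976

y_0 = S_0(0) = a_0 = 2
y_1 = S_1(0) = a_1 = 1
y_2 = S_2(0) = a_2 = 5
y_3 = S_3(0) = a_3 = -1
y_4 = S_4(0) = a_4 = 5
y_5 = S_4(1) = 4
t_q=11/2 is in segment 3 (τ=3/2); S_3(τ)=6337/1976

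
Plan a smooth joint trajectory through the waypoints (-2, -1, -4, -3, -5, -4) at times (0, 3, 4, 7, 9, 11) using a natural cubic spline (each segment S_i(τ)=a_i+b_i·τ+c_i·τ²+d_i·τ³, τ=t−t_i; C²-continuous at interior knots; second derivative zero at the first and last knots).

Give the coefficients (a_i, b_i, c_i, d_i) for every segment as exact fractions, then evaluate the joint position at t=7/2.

Δ: Δ0=1/3, Δ1=-3, Δ2=1/3, Δ3=-1, Δ4=1/2
row 1: diag=8, rhs=-20; c'=1/8, d'=-5/2
row 2: denom=8−1·1/8=63/8; d'=(20−1·-5/2)/(63/8)=20/7
row 3: denom=10−3·8/21=62/7; d'=(-8−3·20/7)/(62/7)=-58/31
row 4: denom=8−2·7/31=234/31; d'=(9−2·-58/31)/(234/31)=395/234
back: M4=395/234
back: M3=-58/31−7/31·395/234=-527/234
back: M2=20/7−8/21·-527/234=1304/351
back: M1=-5/2−1/8·1304/351=-2081/702
M: M0=0, M1=-2081/702, M2=1304/351, M3=-527/234, M4=395/234, M5=0
seg 0: a=-2, c=M0/2=0, d=(M1−M0)/(6·3)=-2081/12636, b=Δ0−h0·(2M0+M1)/6=2549/1404
seg 1: a=-1, c=M1/2=-2081/1404, d=(M2−M1)/(6·1)=521/468, b=Δ1−h1·(2M1+M2)/6=-1847/702
seg 2: a=-4, c=M2/2=652/351, d=(M3−M2)/(6·3)=-4189/12636, b=Δ2−h2·(2M2+M3)/6=-3167/1404
seg 3: a=-3, c=M3/2=-527/468, d=(M4−M3)/(6·2)=461/1404, b=Δ3−h3·(2M3+M4)/6=-43/702
seg 4: a=-5, c=M4/2=395/468, d=(M5−M4)/(6·2)=-395/2808, b=Δ4−h4·(2M4+M5)/6=-439/702
t_q=7/2 → seg 1, τ=1/2; S=-1+-1847/702·τ+-2081/1404·τ²+521/468·τ³=-28607/11232

  seg 0: a=-2 b=2549/1404 c=0 d=-2081/12636
  seg 1: a=-1 b=-1847/702 c=-2081/1404 d=521/468
  seg 2: a=-4 b=-3167/1404 c=652/351 d=-4189/12636
  seg 3: a=-3 b=-43/702 c=-527/468 d=461/1404
  seg 4: a=-5 b=-439/702 c=395/468 d=-395/2808
S(7/2) = -28607/11232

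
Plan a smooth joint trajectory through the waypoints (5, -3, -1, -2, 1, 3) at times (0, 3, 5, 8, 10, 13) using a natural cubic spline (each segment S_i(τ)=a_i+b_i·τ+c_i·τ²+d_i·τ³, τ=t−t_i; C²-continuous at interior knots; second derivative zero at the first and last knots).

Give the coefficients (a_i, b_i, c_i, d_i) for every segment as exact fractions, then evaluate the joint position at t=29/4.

Δ: Δ0=-8/3, Δ1=1, Δ2=-1/3, Δ3=3/2, Δ4=2/3
row 1: diag=10, rhs=22; c'=1/5, d'=11/5
row 2: denom=10−2·1/5=48/5; d'=(-8−2·11/5)/(48/5)=-31/24
row 3: denom=10−3·5/16=145/16; d'=(11−3·-31/24)/(145/16)=238/145
row 4: denom=10−2·32/145=1386/145; d'=(-5−2·238/145)/(1386/145)=-1201/1386
back: M4=-1201/1386
back: M3=238/145−32/145·-1201/1386=1270/693
back: M2=-31/24−5/16·1270/693=-1292/693
back: M1=11/5−1/5·-1292/693=1783/693
M: M0=0, M1=1783/693, M2=-1292/693, M3=1270/693, M4=-1201/1386, M5=0
seg 0: a=5, c=M0/2=0, d=(M1−M0)/(6·3)=1783/12474, b=Δ0−h0·(2M0+M1)/6=-5479/1386
seg 1: a=-3, c=M1/2=1783/1386, d=(M2−M1)/(6·2)=-1025/2772, b=Δ1−h1·(2M1+M2)/6=-65/693
seg 2: a=-1, c=M2/2=-646/693, d=(M3−M2)/(6·3)=61/297, b=Δ2−h2·(2M2+M3)/6=142/231
seg 3: a=-2, c=M3/2=635/693, d=(M4−M3)/(6·2)=-1247/5544, b=Δ3−h3·(2M3+M4)/6=131/231
seg 4: a=1, c=M4/2=-1201/2772, d=(M5−M4)/(6·3)=1201/24948, b=Δ4−h4·(2M4+M5)/6=2125/1386
t_q=29/4 → seg 2, τ=9/4; S=-1+142/231·τ+-646/693·τ²+61/297·τ³=-9839/4928

  seg 0: a=5 b=-5479/1386 c=0 d=1783/12474
  seg 1: a=-3 b=-65/693 c=1783/1386 d=-1025/2772
  seg 2: a=-1 b=142/231 c=-646/693 d=61/297
  seg 3: a=-2 b=131/231 c=635/693 d=-1247/5544
  seg 4: a=1 b=2125/1386 c=-1201/2772 d=1201/24948
S(29/4) = -9839/4928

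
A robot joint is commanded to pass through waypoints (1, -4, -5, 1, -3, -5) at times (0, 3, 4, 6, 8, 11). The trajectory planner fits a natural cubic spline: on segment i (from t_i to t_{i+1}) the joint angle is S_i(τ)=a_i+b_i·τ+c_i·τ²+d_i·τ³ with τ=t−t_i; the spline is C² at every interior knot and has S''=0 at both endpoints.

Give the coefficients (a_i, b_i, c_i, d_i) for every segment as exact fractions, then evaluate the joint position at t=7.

  seg 0: a=1 b=-1256/813 c=0 d=-11/813
  seg 1: a=-4 b=-1553/813 c=-33/271 d=839/813
  seg 2: a=-5 b=766/813 c=806/271 d=-3163/3252
  seg 3: a=1 b=949/813 c=-1551/542 d=1039/1626
  seg 4: a=-3 b=-2123/813 c=527/542 d=-527/4878
S(7) = -15/271

Δ: Δ0=-5/3, Δ1=-1, Δ2=3, Δ3=-2, Δ4=-2/3
row 1: diag=8, rhs=4; c'=1/8, d'=1/2
row 2: denom=6−1·1/8=47/8; d'=(24−1·1/2)/(47/8)=4
row 3: denom=8−2·16/47=344/47; d'=(-30−2·4)/(344/47)=-893/172
row 4: denom=10−2·47/172=813/86; d'=(8−2·-893/172)/(813/86)=527/271
back: M4=527/271
back: M3=-893/172−47/172·527/271=-1551/271
back: M2=4−16/47·-1551/271=1612/271
back: M1=1/2−1/8·1612/271=-66/271
M: M0=0, M1=-66/271, M2=1612/271, M3=-1551/271, M4=527/271, M5=0
seg 0: a=1, c=M0/2=0, d=(M1−M0)/(6·3)=-11/813, b=Δ0−h0·(2M0+M1)/6=-1256/813
seg 1: a=-4, c=M1/2=-33/271, d=(M2−M1)/(6·1)=839/813, b=Δ1−h1·(2M1+M2)/6=-1553/813
seg 2: a=-5, c=M2/2=806/271, d=(M3−M2)/(6·2)=-3163/3252, b=Δ2−h2·(2M2+M3)/6=766/813
seg 3: a=1, c=M3/2=-1551/542, d=(M4−M3)/(6·2)=1039/1626, b=Δ3−h3·(2M3+M4)/6=949/813
seg 4: a=-3, c=M4/2=527/542, d=(M5−M4)/(6·3)=-527/4878, b=Δ4−h4·(2M4+M5)/6=-2123/813
t_q=7 → seg 3, τ=1; S=1+949/813·τ+-1551/542·τ²+1039/1626·τ³=-15/271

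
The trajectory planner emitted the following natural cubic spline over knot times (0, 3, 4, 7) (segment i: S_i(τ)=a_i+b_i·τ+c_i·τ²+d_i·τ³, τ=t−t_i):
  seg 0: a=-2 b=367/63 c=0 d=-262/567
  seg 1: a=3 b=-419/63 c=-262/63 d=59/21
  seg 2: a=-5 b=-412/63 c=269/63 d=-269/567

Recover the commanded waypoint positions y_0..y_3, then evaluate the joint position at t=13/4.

y_0=-2 y_1=3 y_2=-5 y_3=1
S(13/4) = 1507/1344

y_0 = S_0(0) = a_0 = -2
y_1 = S_1(0) = a_1 = 3
y_2 = S_2(0) = a_2 = -5
y_3 = S_2(3) = 1
t_q=13/4 is in segment 1 (τ=1/4); S_1(τ)=1507/1344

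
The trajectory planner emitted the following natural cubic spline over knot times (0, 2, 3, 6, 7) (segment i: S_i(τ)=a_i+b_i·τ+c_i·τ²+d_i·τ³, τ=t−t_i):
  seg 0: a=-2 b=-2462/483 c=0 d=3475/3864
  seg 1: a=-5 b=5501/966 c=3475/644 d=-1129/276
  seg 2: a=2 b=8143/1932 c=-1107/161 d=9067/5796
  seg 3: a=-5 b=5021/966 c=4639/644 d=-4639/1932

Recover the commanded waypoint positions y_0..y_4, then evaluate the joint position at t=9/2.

y_0 = S_0(0) = a_0 = -2
y_1 = S_1(0) = a_1 = -5
y_2 = S_2(0) = a_2 = 2
y_3 = S_3(0) = a_3 = -5
y_4 = S_3(1) = 5
t_q=9/2 is in segment 2 (τ=3/2); S_2(τ)=-9627/5152

y_0=-2 y_1=-5 y_2=2 y_3=-5 y_4=5
S(9/2) = -9627/5152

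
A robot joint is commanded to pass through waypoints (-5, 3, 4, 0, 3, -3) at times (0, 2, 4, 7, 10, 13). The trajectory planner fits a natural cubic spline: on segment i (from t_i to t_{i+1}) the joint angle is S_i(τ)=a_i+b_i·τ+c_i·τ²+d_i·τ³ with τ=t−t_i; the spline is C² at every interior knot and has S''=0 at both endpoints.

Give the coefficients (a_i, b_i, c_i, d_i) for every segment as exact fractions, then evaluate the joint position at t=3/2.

  seg 0: a=-5 b=3737/783 c=0 d=-605/3132
  seg 1: a=3 b=1922/783 c=-605/522 d=569/6264
  seg 2: a=4 b=-1709/1566 c=-641/1044 d=5011/28188
  seg 3: a=0 b=77/3132 c=772/783 d=-6209/28188
  seg 4: a=3 b=-11/1566 c=-3121/3132 d=3121/28188
S(3/2) = 12587/8352

Δ: Δ0=4, Δ1=1/2, Δ2=-4/3, Δ3=1, Δ4=-2
row 1: diag=8, rhs=-21; c'=1/4, d'=-21/8
row 2: denom=10−2·1/4=19/2; d'=(-11−2·-21/8)/(19/2)=-23/38
row 3: denom=12−3·6/19=210/19; d'=(14−3·-23/38)/(210/19)=601/420
row 4: denom=12−3·19/70=783/70; d'=(-18−3·601/420)/(783/70)=-3121/1566
back: M4=-3121/1566
back: M3=601/420−19/70·-3121/1566=1544/783
back: M2=-23/38−6/19·1544/783=-641/522
back: M1=-21/8−1/4·-641/522=-605/261
M: M0=0, M1=-605/261, M2=-641/522, M3=1544/783, M4=-3121/1566, M5=0
seg 0: a=-5, c=M0/2=0, d=(M1−M0)/(6·2)=-605/3132, b=Δ0−h0·(2M0+M1)/6=3737/783
seg 1: a=3, c=M1/2=-605/522, d=(M2−M1)/(6·2)=569/6264, b=Δ1−h1·(2M1+M2)/6=1922/783
seg 2: a=4, c=M2/2=-641/1044, d=(M3−M2)/(6·3)=5011/28188, b=Δ2−h2·(2M2+M3)/6=-1709/1566
seg 3: a=0, c=M3/2=772/783, d=(M4−M3)/(6·3)=-6209/28188, b=Δ3−h3·(2M3+M4)/6=77/3132
seg 4: a=3, c=M4/2=-3121/3132, d=(M5−M4)/(6·3)=3121/28188, b=Δ4−h4·(2M4+M5)/6=-11/1566
t_q=3/2 → seg 0, τ=3/2; S=-5+3737/783·τ+0·τ²+-605/3132·τ³=12587/8352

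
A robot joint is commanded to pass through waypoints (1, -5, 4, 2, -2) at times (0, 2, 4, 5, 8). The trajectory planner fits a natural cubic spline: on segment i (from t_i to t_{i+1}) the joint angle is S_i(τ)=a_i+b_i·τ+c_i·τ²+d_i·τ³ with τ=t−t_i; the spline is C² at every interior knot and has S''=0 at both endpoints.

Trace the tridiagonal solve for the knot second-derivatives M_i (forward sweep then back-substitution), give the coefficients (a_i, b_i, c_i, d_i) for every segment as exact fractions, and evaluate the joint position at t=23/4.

Δ: Δ0=-3, Δ1=9/2, Δ2=-2, Δ3=-4/3
row 1: diag=8, rhs=45; c'=1/4, d'=45/8
row 2: denom=6−2·1/4=11/2; d'=(-39−2·45/8)/(11/2)=-201/22
row 3: denom=8−1·2/11=86/11; d'=(4−1·-201/22)/(86/11)=289/172
back: M3=289/172
back: M2=-201/22−2/11·289/172=-406/43
back: M1=45/8−1/4·-406/43=2747/344
M: M0=0, M1=2747/344, M2=-406/43, M3=289/172, M4=0
seg 0: a=1, c=M0/2=0, d=(M1−M0)/(6·2)=2747/4128, b=Δ0−h0·(2M0+M1)/6=-5843/1032
seg 1: a=-5, c=M1/2=2747/688, d=(M2−M1)/(6·2)=-5995/4128, b=Δ1−h1·(2M1+M2)/6=1199/516
seg 2: a=4, c=M2/2=-203/43, d=(M3−M2)/(6·1)=1913/1032, b=Δ2−h2·(2M2+M3)/6=895/1032
seg 3: a=2, c=M3/2=289/344, d=(M4−M3)/(6·3)=-289/3096, b=Δ3−h3·(2M3+M4)/6=-1555/516
t_q=23/4 → seg 3, τ=3/4; S=2+-1555/516·τ+289/344·τ²+-289/3096·τ³=3809/22016

  seg 0: a=1 b=-5843/1032 c=0 d=2747/4128
  seg 1: a=-5 b=1199/516 c=2747/688 d=-5995/4128
  seg 2: a=4 b=895/1032 c=-203/43 d=1913/1032
  seg 3: a=2 b=-1555/516 c=289/344 d=-289/3096
S(23/4) = 3809/22016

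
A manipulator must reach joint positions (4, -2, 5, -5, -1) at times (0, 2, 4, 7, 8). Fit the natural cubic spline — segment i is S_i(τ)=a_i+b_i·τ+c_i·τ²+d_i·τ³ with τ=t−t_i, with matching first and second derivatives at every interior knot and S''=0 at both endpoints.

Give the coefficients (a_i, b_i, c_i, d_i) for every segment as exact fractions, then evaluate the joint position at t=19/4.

Δ: Δ0=-3, Δ1=7/2, Δ2=-10/3, Δ3=4
row 1: diag=8, rhs=39; c'=1/4, d'=39/8
row 2: denom=10−2·1/4=19/2; d'=(-41−2·39/8)/(19/2)=-203/38
row 3: denom=8−3·6/19=134/19; d'=(44−3·-203/38)/(134/19)=2281/268
back: M3=2281/268
back: M2=-203/38−6/19·2281/268=-538/67
back: M1=39/8−1/4·-538/67=3689/536
M: M0=0, M1=3689/536, M2=-538/67, M3=2281/268, M4=0
seg 0: a=4, c=M0/2=0, d=(M1−M0)/(6·2)=3689/6432, b=Δ0−h0·(2M0+M1)/6=-8513/1608
seg 1: a=-2, c=M1/2=3689/1072, d=(M2−M1)/(6·2)=-7993/6432, b=Δ1−h1·(2M1+M2)/6=1277/804
seg 2: a=5, c=M2/2=-269/67, d=(M3−M2)/(6·3)=4433/4824, b=Δ2−h2·(2M2+M3)/6=709/1608
seg 3: a=-5, c=M3/2=2281/536, d=(M4−M3)/(6·1)=-2281/1608, b=Δ3−h3·(2M3+M4)/6=935/804
t_q=19/4 → seg 2, τ=3/4; S=5+709/1608·τ+-269/67·τ²+4433/4824·τ³=118691/34304

  seg 0: a=4 b=-8513/1608 c=0 d=3689/6432
  seg 1: a=-2 b=1277/804 c=3689/1072 d=-7993/6432
  seg 2: a=5 b=709/1608 c=-269/67 d=4433/4824
  seg 3: a=-5 b=935/804 c=2281/536 d=-2281/1608
S(19/4) = 118691/34304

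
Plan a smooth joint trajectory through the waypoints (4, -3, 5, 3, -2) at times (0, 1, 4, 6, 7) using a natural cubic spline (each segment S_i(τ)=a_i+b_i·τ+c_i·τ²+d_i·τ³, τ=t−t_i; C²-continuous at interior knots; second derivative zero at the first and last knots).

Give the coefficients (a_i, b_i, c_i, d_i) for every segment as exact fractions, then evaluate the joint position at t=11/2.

  seg 0: a=4 b=-5012/591 c=0 d=875/591
  seg 1: a=-3 b=-2387/591 c=875/197 d=-1304/1773
  seg 2: a=5 b=1627/591 c=-429/197 d=89/591
  seg 3: a=3 b=-2453/591 c=-251/197 d=251/591
S(11/2) = 7467/1576

Δ: Δ0=-7, Δ1=8/3, Δ2=-1, Δ3=-5
row 1: diag=8, rhs=58; c'=3/8, d'=29/4
row 2: denom=10−3·3/8=71/8; d'=(-22−3·29/4)/(71/8)=-350/71
row 3: denom=6−2·16/71=394/71; d'=(-24−2·-350/71)/(394/71)=-502/197
back: M3=-502/197
back: M2=-350/71−16/71·-502/197=-858/197
back: M1=29/4−3/8·-858/197=1750/197
M: M0=0, M1=1750/197, M2=-858/197, M3=-502/197, M4=0
seg 0: a=4, c=M0/2=0, d=(M1−M0)/(6·1)=875/591, b=Δ0−h0·(2M0+M1)/6=-5012/591
seg 1: a=-3, c=M1/2=875/197, d=(M2−M1)/(6·3)=-1304/1773, b=Δ1−h1·(2M1+M2)/6=-2387/591
seg 2: a=5, c=M2/2=-429/197, d=(M3−M2)/(6·2)=89/591, b=Δ2−h2·(2M2+M3)/6=1627/591
seg 3: a=3, c=M3/2=-251/197, d=(M4−M3)/(6·1)=251/591, b=Δ3−h3·(2M3+M4)/6=-2453/591
t_q=11/2 → seg 2, τ=3/2; S=5+1627/591·τ+-429/197·τ²+89/591·τ³=7467/1576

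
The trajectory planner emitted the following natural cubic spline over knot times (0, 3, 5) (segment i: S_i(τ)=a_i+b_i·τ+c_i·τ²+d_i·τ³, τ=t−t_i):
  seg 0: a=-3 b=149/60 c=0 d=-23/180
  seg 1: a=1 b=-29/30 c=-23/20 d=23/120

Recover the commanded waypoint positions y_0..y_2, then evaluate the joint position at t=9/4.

y_0=-3 y_1=1 y_2=-4
S(9/4) = 1449/1280

y_0 = S_0(0) = a_0 = -3
y_1 = S_1(0) = a_1 = 1
y_2 = S_1(2) = -4
t_q=9/4 is in segment 0 (τ=9/4); S_0(τ)=1449/1280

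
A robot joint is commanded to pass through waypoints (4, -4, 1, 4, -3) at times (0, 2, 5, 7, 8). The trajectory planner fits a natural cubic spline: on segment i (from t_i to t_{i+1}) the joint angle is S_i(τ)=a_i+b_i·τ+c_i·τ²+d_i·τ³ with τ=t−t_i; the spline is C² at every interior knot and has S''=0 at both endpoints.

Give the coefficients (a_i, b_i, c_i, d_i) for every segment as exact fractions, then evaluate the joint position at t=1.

  seg 0: a=4 b=-3844/759 c=0 d=202/759
  seg 1: a=-4 b=-1420/759 c=404/253 d=-317/2277
  seg 2: a=1 b=2999/759 c=87/253 d=-4765/6072
  seg 3: a=4 b=-6209/1518 c=-4417/1012 d=4417/3036
S(1) = -202/253

Δ: Δ0=-4, Δ1=5/3, Δ2=3/2, Δ3=-7
row 1: diag=10, rhs=34; c'=3/10, d'=17/5
row 2: denom=10−3·3/10=91/10; d'=(-1−3·17/5)/(91/10)=-16/13
row 3: denom=6−2·20/91=506/91; d'=(-51−2·-16/13)/(506/91)=-4417/506
back: M3=-4417/506
back: M2=-16/13−20/91·-4417/506=174/253
back: M1=17/5−3/10·174/253=808/253
M: M0=0, M1=808/253, M2=174/253, M3=-4417/506, M4=0
seg 0: a=4, c=M0/2=0, d=(M1−M0)/(6·2)=202/759, b=Δ0−h0·(2M0+M1)/6=-3844/759
seg 1: a=-4, c=M1/2=404/253, d=(M2−M1)/(6·3)=-317/2277, b=Δ1−h1·(2M1+M2)/6=-1420/759
seg 2: a=1, c=M2/2=87/253, d=(M3−M2)/(6·2)=-4765/6072, b=Δ2−h2·(2M2+M3)/6=2999/759
seg 3: a=4, c=M3/2=-4417/1012, d=(M4−M3)/(6·1)=4417/3036, b=Δ3−h3·(2M3+M4)/6=-6209/1518
t_q=1 → seg 0, τ=1; S=4+-3844/759·τ+0·τ²+202/759·τ³=-202/253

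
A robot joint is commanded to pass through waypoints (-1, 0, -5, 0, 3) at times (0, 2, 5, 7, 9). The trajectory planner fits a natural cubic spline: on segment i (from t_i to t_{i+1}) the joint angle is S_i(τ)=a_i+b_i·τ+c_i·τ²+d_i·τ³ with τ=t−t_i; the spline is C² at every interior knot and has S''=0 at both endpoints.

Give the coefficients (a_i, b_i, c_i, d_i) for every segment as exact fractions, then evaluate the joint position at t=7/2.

  seg 0: a=-1 b=166/129 c=0 d=-203/1032
  seg 1: a=0 b=-277/258 c=-203/172 d=169/516
  seg 2: a=-5 b=355/516 c=76/43 d=-889/2064
  seg 3: a=0 b=334/129 c=-281/344 d=281/2064
S(7/2) = -4349/1376

Δ: Δ0=1/2, Δ1=-5/3, Δ2=5/2, Δ3=3/2
row 1: diag=10, rhs=-13; c'=3/10, d'=-13/10
row 2: denom=10−3·3/10=91/10; d'=(25−3·-13/10)/(91/10)=289/91
row 3: denom=8−2·20/91=688/91; d'=(-6−2·289/91)/(688/91)=-281/172
back: M3=-281/172
back: M2=289/91−20/91·-281/172=152/43
back: M1=-13/10−3/10·152/43=-203/86
M: M0=0, M1=-203/86, M2=152/43, M3=-281/172, M4=0
seg 0: a=-1, c=M0/2=0, d=(M1−M0)/(6·2)=-203/1032, b=Δ0−h0·(2M0+M1)/6=166/129
seg 1: a=0, c=M1/2=-203/172, d=(M2−M1)/(6·3)=169/516, b=Δ1−h1·(2M1+M2)/6=-277/258
seg 2: a=-5, c=M2/2=76/43, d=(M3−M2)/(6·2)=-889/2064, b=Δ2−h2·(2M2+M3)/6=355/516
seg 3: a=0, c=M3/2=-281/344, d=(M4−M3)/(6·2)=281/2064, b=Δ3−h3·(2M3+M4)/6=334/129
t_q=7/2 → seg 1, τ=3/2; S=0+-277/258·τ+-203/172·τ²+169/516·τ³=-4349/1376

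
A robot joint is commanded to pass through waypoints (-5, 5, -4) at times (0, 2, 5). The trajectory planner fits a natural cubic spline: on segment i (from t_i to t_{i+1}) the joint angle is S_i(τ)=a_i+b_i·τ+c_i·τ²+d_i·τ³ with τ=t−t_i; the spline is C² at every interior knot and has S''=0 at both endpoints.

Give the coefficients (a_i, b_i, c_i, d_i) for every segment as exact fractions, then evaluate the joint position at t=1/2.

  seg 0: a=-5 b=33/5 c=0 d=-2/5
  seg 1: a=5 b=9/5 c=-12/5 d=4/15
S(1/2) = -7/4

Δ: Δ0=5, Δ1=-3
row 1: diag=10, rhs=-48; c'=3/10, d'=-24/5
back: M1=-24/5
M: M0=0, M1=-24/5, M2=0
seg 0: a=-5, c=M0/2=0, d=(M1−M0)/(6·2)=-2/5, b=Δ0−h0·(2M0+M1)/6=33/5
seg 1: a=5, c=M1/2=-12/5, d=(M2−M1)/(6·3)=4/15, b=Δ1−h1·(2M1+M2)/6=9/5
t_q=1/2 → seg 0, τ=1/2; S=-5+33/5·τ+0·τ²+-2/5·τ³=-7/4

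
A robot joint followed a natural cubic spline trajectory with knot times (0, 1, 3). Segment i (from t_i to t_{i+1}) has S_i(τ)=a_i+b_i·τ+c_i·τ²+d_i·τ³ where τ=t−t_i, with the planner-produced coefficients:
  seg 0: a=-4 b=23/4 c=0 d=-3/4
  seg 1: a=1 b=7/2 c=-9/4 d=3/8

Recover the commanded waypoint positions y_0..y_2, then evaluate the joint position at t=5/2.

y_0=-4 y_1=1 y_2=2
S(5/2) = 157/64

y_0 = S_0(0) = a_0 = -4
y_1 = S_1(0) = a_1 = 1
y_2 = S_1(2) = 2
t_q=5/2 is in segment 1 (τ=3/2); S_1(τ)=157/64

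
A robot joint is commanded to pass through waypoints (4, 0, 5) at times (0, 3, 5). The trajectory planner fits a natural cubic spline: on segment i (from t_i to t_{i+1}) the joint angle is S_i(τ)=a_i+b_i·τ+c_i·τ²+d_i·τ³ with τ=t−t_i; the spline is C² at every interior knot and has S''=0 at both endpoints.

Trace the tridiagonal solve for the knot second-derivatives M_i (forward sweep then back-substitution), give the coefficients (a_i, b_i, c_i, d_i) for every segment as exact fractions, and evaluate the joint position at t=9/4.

Δ: Δ0=-4/3, Δ1=5/2
row 1: diag=10, rhs=23; c'=1/5, d'=23/10
back: M1=23/10
M: M0=0, M1=23/10, M2=0
seg 0: a=4, c=M0/2=0, d=(M1−M0)/(6·3)=23/180, b=Δ0−h0·(2M0+M1)/6=-149/60
seg 1: a=0, c=M1/2=23/20, d=(M2−M1)/(6·2)=-23/120, b=Δ1−h1·(2M1+M2)/6=29/30
t_q=9/4 → seg 0, τ=9/4; S=4+-149/60·τ+0·τ²+23/180·τ³=-169/1280

  seg 0: a=4 b=-149/60 c=0 d=23/180
  seg 1: a=0 b=29/30 c=23/20 d=-23/120
S(9/4) = -169/1280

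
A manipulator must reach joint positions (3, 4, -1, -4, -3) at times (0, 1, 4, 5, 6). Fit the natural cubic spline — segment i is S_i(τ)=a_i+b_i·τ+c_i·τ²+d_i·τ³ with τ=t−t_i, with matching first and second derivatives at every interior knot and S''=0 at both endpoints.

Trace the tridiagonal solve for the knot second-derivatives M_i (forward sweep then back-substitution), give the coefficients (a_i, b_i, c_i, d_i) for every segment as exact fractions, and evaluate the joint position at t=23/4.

  seg 0: a=3 b=200/159 c=0 d=-41/159
  seg 1: a=4 b=77/159 c=-41/53 d=1/53
  seg 2: a=-1 b=-580/159 c=-32/53 d=199/159
  seg 3: a=-4 b=-175/159 c=167/53 d=-167/159
S(23/4) = -11859/3392

Δ: Δ0=1, Δ1=-5/3, Δ2=-3, Δ3=1
row 1: diag=8, rhs=-16; c'=3/8, d'=-2
row 2: denom=8−3·3/8=55/8; d'=(-8−3·-2)/(55/8)=-16/55
row 3: denom=4−1·8/55=212/55; d'=(24−1·-16/55)/(212/55)=334/53
back: M3=334/53
back: M2=-16/55−8/55·334/53=-64/53
back: M1=-2−3/8·-64/53=-82/53
M: M0=0, M1=-82/53, M2=-64/53, M3=334/53, M4=0
seg 0: a=3, c=M0/2=0, d=(M1−M0)/(6·1)=-41/159, b=Δ0−h0·(2M0+M1)/6=200/159
seg 1: a=4, c=M1/2=-41/53, d=(M2−M1)/(6·3)=1/53, b=Δ1−h1·(2M1+M2)/6=77/159
seg 2: a=-1, c=M2/2=-32/53, d=(M3−M2)/(6·1)=199/159, b=Δ2−h2·(2M2+M3)/6=-580/159
seg 3: a=-4, c=M3/2=167/53, d=(M4−M3)/(6·1)=-167/159, b=Δ3−h3·(2M3+M4)/6=-175/159
t_q=23/4 → seg 3, τ=3/4; S=-4+-175/159·τ+167/53·τ²+-167/159·τ³=-11859/3392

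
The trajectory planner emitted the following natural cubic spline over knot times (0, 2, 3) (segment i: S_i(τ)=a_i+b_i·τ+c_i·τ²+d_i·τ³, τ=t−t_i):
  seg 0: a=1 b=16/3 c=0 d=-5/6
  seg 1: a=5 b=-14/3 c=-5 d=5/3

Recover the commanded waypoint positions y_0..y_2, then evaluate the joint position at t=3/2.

y_0 = S_0(0) = a_0 = 1
y_1 = S_1(0) = a_1 = 5
y_2 = S_1(1) = -3
t_q=3/2 is in segment 0 (τ=3/2); S_0(τ)=99/16

y_0=1 y_1=5 y_2=-3
S(3/2) = 99/16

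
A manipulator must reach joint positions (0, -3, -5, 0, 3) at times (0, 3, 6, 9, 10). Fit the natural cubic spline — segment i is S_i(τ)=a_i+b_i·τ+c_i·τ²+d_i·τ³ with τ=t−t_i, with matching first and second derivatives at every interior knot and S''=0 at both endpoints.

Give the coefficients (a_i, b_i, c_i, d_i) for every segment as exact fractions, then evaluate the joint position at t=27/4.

Δ: Δ0=-1, Δ1=-2/3, Δ2=5/3, Δ3=3
row 1: diag=12, rhs=2; c'=1/4, d'=1/6
row 2: denom=12−3·1/4=45/4; d'=(14−3·1/6)/(45/4)=6/5
row 3: denom=8−3·4/15=36/5; d'=(8−3·6/5)/(36/5)=11/18
back: M3=11/18
back: M2=6/5−4/15·11/18=28/27
back: M1=1/6−1/4·28/27=-5/54
M: M0=0, M1=-5/54, M2=28/27, M3=11/18, M4=0
seg 0: a=0, c=M0/2=0, d=(M1−M0)/(6·3)=-5/972, b=Δ0−h0·(2M0+M1)/6=-103/108
seg 1: a=-3, c=M1/2=-5/108, d=(M2−M1)/(6·3)=61/972, b=Δ1−h1·(2M1+M2)/6=-59/54
seg 2: a=-5, c=M2/2=14/27, d=(M3−M2)/(6·3)=-23/972, b=Δ2−h2·(2M2+M3)/6=35/108
seg 3: a=0, c=M3/2=11/36, d=(M4−M3)/(6·1)=-11/108, b=Δ3−h3·(2M3+M4)/6=151/54
t_q=27/4 → seg 2, τ=3/4; S=-5+35/108·τ+14/27·τ²+-23/972·τ³=-3437/768

  seg 0: a=0 b=-103/108 c=0 d=-5/972
  seg 1: a=-3 b=-59/54 c=-5/108 d=61/972
  seg 2: a=-5 b=35/108 c=14/27 d=-23/972
  seg 3: a=0 b=151/54 c=11/36 d=-11/108
S(27/4) = -3437/768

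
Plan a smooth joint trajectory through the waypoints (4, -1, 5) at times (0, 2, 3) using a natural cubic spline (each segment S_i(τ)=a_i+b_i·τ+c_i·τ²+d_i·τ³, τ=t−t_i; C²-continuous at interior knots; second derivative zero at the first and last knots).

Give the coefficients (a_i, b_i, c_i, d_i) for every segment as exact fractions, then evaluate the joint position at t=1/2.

Δ: Δ0=-5/2, Δ1=6
row 1: diag=6, rhs=51; c'=1/6, d'=17/2
back: M1=17/2
M: M0=0, M1=17/2, M2=0
seg 0: a=4, c=M0/2=0, d=(M1−M0)/(6·2)=17/24, b=Δ0−h0·(2M0+M1)/6=-16/3
seg 1: a=-1, c=M1/2=17/4, d=(M2−M1)/(6·1)=-17/12, b=Δ1−h1·(2M1+M2)/6=19/6
t_q=1/2 → seg 0, τ=1/2; S=4+-16/3·τ+0·τ²+17/24·τ³=91/64

  seg 0: a=4 b=-16/3 c=0 d=17/24
  seg 1: a=-1 b=19/6 c=17/4 d=-17/12
S(1/2) = 91/64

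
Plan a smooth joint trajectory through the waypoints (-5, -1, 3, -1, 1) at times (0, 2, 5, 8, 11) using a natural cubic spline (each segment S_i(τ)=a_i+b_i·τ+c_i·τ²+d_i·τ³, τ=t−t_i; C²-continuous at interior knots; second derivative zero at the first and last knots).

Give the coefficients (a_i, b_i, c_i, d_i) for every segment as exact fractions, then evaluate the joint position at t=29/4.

  seg 0: a=-5 b=406/207 c=0 d=2/207
  seg 1: a=-1 b=430/207 c=4/69 d=-190/1863
  seg 2: a=3 b=-68/207 c=-178/207 d=326/1863
  seg 3: a=-1 b=-158/207 c=148/207 d=-148/1863
S(29/4) = -73/736

Δ: Δ0=2, Δ1=4/3, Δ2=-4/3, Δ3=2/3
row 1: diag=10, rhs=-4; c'=3/10, d'=-2/5
row 2: denom=12−3·3/10=111/10; d'=(-16−3·-2/5)/(111/10)=-4/3
row 3: denom=12−3·10/37=414/37; d'=(12−3·-4/3)/(414/37)=296/207
back: M3=296/207
back: M2=-4/3−10/37·296/207=-356/207
back: M1=-2/5−3/10·-356/207=8/69
M: M0=0, M1=8/69, M2=-356/207, M3=296/207, M4=0
seg 0: a=-5, c=M0/2=0, d=(M1−M0)/(6·2)=2/207, b=Δ0−h0·(2M0+M1)/6=406/207
seg 1: a=-1, c=M1/2=4/69, d=(M2−M1)/(6·3)=-190/1863, b=Δ1−h1·(2M1+M2)/6=430/207
seg 2: a=3, c=M2/2=-178/207, d=(M3−M2)/(6·3)=326/1863, b=Δ2−h2·(2M2+M3)/6=-68/207
seg 3: a=-1, c=M3/2=148/207, d=(M4−M3)/(6·3)=-148/1863, b=Δ3−h3·(2M3+M4)/6=-158/207
t_q=29/4 → seg 2, τ=9/4; S=3+-68/207·τ+-178/207·τ²+326/1863·τ³=-73/736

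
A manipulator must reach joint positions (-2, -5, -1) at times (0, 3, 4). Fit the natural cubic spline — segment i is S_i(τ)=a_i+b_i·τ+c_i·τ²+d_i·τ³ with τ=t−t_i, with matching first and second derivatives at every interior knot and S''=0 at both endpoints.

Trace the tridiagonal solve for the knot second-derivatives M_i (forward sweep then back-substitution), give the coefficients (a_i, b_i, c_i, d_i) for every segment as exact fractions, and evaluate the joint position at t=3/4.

  seg 0: a=-2 b=-23/8 c=0 d=5/24
  seg 1: a=-5 b=11/4 c=15/8 d=-5/8
S(3/4) = -2083/512

Δ: Δ0=-1, Δ1=4
row 1: diag=8, rhs=30; c'=1/8, d'=15/4
back: M1=15/4
M: M0=0, M1=15/4, M2=0
seg 0: a=-2, c=M0/2=0, d=(M1−M0)/(6·3)=5/24, b=Δ0−h0·(2M0+M1)/6=-23/8
seg 1: a=-5, c=M1/2=15/8, d=(M2−M1)/(6·1)=-5/8, b=Δ1−h1·(2M1+M2)/6=11/4
t_q=3/4 → seg 0, τ=3/4; S=-2+-23/8·τ+0·τ²+5/24·τ³=-2083/512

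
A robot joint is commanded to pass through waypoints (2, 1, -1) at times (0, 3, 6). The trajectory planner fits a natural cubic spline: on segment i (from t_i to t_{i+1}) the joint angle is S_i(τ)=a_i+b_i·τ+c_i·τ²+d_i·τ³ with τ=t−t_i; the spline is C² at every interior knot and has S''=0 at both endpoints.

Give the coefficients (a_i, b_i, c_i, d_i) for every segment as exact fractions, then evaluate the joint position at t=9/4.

Δ: Δ0=-1/3, Δ1=-2/3
row 1: diag=12, rhs=-2; c'=1/4, d'=-1/6
back: M1=-1/6
M: M0=0, M1=-1/6, M2=0
seg 0: a=2, c=M0/2=0, d=(M1−M0)/(6·3)=-1/108, b=Δ0−h0·(2M0+M1)/6=-1/4
seg 1: a=1, c=M1/2=-1/12, d=(M2−M1)/(6·3)=1/108, b=Δ1−h1·(2M1+M2)/6=-1/2
t_q=9/4 → seg 0, τ=9/4; S=2+-1/4·τ+0·τ²+-1/108·τ³=341/256

  seg 0: a=2 b=-1/4 c=0 d=-1/108
  seg 1: a=1 b=-1/2 c=-1/12 d=1/108
S(9/4) = 341/256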